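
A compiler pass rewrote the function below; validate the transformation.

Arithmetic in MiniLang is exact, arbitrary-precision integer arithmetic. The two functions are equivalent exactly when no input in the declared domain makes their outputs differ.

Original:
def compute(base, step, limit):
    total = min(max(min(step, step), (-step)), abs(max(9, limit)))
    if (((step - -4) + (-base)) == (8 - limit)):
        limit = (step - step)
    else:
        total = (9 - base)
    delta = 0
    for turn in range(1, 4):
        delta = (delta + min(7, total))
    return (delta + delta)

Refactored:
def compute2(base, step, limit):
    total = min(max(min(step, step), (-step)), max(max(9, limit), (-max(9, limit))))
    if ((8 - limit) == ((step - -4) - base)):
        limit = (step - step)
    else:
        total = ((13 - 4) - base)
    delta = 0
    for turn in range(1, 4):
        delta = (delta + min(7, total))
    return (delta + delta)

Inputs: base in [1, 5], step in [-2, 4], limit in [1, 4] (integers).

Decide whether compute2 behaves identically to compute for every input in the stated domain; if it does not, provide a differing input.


This is a faithful refactor — constant usage differs, plus min/max/abs usage differs, plus arithmetic usage differs, but the computed results match everywhere.
One worked example (base=5, step=0, limit=1) — compute: total := 0 | (((step - -4) + (-base)) == (8 - limit)): false | total := 4 | delta := 0 | iter turn=1: | delta := 4 | iter turn=2: | delta := 8 | iter turn=3: | delta := 12 | result 24; compute2: total := 0 | ((8 - limit) == ((step - -4) - base)): false | total := 4 | delta := 0 | iter turn=1: | delta := 4 | iter turn=2: | delta := 8 | iter turn=3: | delta := 12 | result 24; agreement on 24.
An exhaustive pass over the 140 declared inputs shows identical outputs.
verdict: equivalent


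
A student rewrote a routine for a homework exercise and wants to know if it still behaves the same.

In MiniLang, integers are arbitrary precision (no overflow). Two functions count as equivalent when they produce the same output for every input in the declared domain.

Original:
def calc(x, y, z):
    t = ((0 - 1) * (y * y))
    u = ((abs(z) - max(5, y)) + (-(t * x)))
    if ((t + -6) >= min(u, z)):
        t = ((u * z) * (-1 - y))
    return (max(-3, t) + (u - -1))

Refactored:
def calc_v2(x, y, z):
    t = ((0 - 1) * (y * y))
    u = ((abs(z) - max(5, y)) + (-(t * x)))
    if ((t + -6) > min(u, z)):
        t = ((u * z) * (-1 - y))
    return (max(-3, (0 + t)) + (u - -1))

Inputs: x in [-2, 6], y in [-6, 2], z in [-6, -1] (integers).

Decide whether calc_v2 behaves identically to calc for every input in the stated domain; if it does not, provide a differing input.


Consider the input x=-2, y=-2, z=-3.
calc: t = -4; u = -10; ((t + -6) >= min(u, z)) -> true; t = 30; return 21
calc_v2: t = -4; u = -10; ((t + -6) > min(u, z)) -> false; return -12
21 against -12: the behavior changed.
verdict: not equivalent; witness: x=-2, y=-2, z=-3


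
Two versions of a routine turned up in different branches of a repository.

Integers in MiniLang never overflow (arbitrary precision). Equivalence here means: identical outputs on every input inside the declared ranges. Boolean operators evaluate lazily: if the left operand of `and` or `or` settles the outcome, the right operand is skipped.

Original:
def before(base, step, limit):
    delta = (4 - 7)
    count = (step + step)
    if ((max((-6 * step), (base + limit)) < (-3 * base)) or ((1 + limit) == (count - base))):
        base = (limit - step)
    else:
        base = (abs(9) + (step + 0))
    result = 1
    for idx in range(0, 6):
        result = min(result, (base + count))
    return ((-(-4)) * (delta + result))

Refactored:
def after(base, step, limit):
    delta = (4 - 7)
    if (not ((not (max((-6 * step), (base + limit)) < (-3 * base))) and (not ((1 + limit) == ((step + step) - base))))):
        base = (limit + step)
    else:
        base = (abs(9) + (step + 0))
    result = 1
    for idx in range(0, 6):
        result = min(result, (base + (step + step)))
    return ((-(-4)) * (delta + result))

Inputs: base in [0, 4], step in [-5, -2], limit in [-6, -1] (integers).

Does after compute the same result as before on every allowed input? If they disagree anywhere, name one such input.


Take base=0, step=-2, limit=-5.
before: delta = -3; count = -4; ((max((-6 * step), (base + limit)) < (-3 * base)) or ((1 + limit) == (count - base))) -> true; base = -3; result = 1; [idx=0]; result = -7; [idx=1]; result = -7; [idx=2]; result = -7; [idx=3]; result = -7; [idx=4]; result = -7; [idx=5]; result = -7; return -40
after: delta = -3; (not ((not (max((-6 * step), (base + limit)) < (-3 * base))) and (not ((1 + limit) == ((step + step) - base))))) -> true; base = -7; result = 1; [idx=0]; result = -11; [idx=1]; result = -11; [idx=2]; result = -11; [idx=3]; result = -11; [idx=4]; result = -11; [idx=5]; result = -11; return -56
-40 vs -56 — the two versions disagree here.
verdict: not equivalent; witness: base=0, step=-2, limit=-5


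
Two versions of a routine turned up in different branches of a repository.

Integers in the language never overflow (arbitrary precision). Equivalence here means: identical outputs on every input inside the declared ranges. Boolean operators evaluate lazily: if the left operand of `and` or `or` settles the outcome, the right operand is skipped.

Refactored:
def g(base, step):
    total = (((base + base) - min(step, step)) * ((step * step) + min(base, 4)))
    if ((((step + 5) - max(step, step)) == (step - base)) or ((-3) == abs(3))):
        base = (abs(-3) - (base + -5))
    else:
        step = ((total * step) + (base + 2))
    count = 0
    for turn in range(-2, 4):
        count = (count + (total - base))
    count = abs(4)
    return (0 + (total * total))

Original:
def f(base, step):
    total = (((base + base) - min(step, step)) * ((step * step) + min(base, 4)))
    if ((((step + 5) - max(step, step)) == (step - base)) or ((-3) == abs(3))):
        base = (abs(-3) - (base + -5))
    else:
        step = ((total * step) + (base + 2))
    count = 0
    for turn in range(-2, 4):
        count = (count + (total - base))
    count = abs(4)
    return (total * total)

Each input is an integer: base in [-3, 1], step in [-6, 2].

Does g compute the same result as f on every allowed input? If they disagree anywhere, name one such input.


Equivalent — the differences include constant usage differs; arithmetic usage differs, yet no declared input distinguishes the two.
Spot check at base=1, step=-1 — f: total=6, then ((((step + 5) - max(step, step)) == (step - base)) or ((-3) == abs(3))) is false, then step=-3, then count=0, then (turn=-2), then count=5, then (turn=-1), then count=10, then (turn=0), then count=15, then (turn=1), then count=20, then (turn=2), then count=25, then (turn=3), then count=30, then count=4, then returns 36. g: total=6, then ((((step + 5) - max(step, step)) == (step - base)) or ((-3) == abs(3))) is false, then step=-3, then count=0, then (turn=-2), then count=5, then (turn=-1), then count=10, then (turn=0), then count=15, then (turn=1), then count=20, then (turn=2), then count=25, then (turn=3), then count=30, then count=4, then returns 36. Both give 36.
Across all 45 domain points the two functions coincide.
verdict: equivalent


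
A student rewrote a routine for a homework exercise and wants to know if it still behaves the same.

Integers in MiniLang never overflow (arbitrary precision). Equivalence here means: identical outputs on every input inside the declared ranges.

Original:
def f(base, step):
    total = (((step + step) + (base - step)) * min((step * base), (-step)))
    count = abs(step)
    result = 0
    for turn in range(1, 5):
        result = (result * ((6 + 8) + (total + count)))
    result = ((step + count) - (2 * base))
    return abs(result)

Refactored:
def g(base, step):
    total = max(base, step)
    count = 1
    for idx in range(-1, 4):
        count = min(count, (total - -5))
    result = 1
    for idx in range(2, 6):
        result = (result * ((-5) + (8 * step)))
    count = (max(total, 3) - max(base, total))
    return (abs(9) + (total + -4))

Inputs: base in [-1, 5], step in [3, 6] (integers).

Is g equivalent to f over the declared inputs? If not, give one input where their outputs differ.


base=-1, step=4 yields 10 from f but 9 from g.
verdict: not equivalent; witness: base=-1, step=4


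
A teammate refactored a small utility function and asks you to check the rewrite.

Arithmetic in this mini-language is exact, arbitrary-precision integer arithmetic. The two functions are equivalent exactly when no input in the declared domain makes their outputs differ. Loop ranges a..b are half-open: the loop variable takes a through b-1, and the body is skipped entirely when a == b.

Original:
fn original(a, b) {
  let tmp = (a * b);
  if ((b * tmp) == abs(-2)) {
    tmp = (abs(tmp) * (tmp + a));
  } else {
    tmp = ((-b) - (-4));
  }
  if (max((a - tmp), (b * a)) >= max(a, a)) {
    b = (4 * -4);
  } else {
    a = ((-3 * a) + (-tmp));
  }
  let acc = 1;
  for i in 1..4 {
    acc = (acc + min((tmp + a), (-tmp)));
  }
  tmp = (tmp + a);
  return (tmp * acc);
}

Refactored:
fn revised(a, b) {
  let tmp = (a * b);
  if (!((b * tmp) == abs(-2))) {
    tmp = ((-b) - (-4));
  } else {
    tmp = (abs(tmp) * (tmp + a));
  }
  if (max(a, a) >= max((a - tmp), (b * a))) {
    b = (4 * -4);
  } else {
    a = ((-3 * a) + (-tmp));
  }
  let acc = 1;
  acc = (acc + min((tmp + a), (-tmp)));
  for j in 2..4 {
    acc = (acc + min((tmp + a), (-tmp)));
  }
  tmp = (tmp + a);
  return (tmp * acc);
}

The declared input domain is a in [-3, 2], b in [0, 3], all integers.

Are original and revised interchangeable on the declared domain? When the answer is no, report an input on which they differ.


Try a=-3, b=0.
original: tmp becomes 0; next ((b * tmp) == abs(-2)) evaluates to false; next tmp becomes 4; next (max((a - tmp), (b * a)) >= max(a, a)) evaluates to true; next b becomes -16; next acc becomes 1; next at i=1:; next acc becomes -3; next at i=2:; next acc becomes -7; next at i=3:; next acc becomes -11; next tmp becomes 1; next final value -11
revised: tmp becomes 0; next (!((b * tmp) == abs(-2))) evaluates to true; next tmp becomes 4; next (max(a, a) >= max((a - tmp), (b * a))) evaluates to false; next a becomes 5; next acc becomes 1; next acc becomes -3; next at j=2:; next acc becomes -7; next at j=3:; next acc becomes -11; next tmp becomes 9; next final value -99
-11 against -99: the behavior changed.
verdict: not equivalent; witness: a=-3, b=0


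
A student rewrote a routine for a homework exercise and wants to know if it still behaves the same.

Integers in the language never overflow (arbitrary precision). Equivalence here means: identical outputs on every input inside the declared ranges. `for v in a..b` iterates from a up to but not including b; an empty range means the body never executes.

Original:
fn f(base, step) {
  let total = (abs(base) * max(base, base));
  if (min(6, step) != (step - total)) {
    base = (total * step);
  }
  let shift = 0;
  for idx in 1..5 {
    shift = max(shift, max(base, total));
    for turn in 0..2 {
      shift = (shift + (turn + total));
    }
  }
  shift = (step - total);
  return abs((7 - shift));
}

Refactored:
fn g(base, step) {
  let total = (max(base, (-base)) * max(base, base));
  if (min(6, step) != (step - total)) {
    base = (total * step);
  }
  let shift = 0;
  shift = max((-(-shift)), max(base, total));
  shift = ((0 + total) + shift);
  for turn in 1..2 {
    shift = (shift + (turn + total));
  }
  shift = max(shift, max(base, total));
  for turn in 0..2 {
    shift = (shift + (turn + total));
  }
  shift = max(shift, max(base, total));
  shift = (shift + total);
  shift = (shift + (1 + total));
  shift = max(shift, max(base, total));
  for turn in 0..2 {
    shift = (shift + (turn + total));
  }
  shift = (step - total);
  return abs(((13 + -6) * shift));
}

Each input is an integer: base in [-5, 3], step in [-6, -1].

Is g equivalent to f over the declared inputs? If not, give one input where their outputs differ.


Not equivalent: base=-5, step=-6 separates them (12 vs 133).
f: total := -25 | (min(6, step) != (step - total)): true | base := 150 | shift := 0 | iter idx=1: | shift := 150 | iter turn=0: | shift := 125 | iter turn=1: | shift := 101 | iter idx=2: | shift := 150 | iter turn=0: | shift := 125 | iter turn=1: | shift := 101 | iter idx=3: | shift := 150 | iter turn=0: | shift := 125 | iter turn=1: | shift := 101 | iter idx=4: | shift := 150 | iter turn=0: | shift := 125 | iter turn=1: | shift := 101 | shift := 19 | result 12
g: total := -25 | (min(6, step) != (step - total)): true | base := 150 | shift := 0 | shift := 150 | shift := 125 | iter turn=1: | shift := 101 | shift := 150 | iter turn=0: | shift := 125 | iter turn=1: | shift := 101 | shift := 150 | shift := 125 | shift := 101 | shift := 150 | iter turn=0: | shift := 125 | iter turn=1: | shift := 101 | shift := 19 | result 133
verdict: not equivalent; witness: base=-5, step=-6


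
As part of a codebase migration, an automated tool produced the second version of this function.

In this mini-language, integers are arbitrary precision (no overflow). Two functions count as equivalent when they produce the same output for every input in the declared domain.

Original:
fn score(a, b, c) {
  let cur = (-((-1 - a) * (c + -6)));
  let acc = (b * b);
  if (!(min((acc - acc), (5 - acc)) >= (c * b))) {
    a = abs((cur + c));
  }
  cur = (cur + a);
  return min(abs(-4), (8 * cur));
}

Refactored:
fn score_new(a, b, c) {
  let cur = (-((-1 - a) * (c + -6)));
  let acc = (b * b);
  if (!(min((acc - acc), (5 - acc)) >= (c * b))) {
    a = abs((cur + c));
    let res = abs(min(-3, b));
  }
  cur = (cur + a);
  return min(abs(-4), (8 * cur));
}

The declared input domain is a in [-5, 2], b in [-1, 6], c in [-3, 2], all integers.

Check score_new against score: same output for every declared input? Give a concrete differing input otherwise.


The two are interchangeable: statement counts differ, min/max/abs usage differs, local variable names differ, constant usage differs, and every declared input agrees.
Tracing a=-3, b=2, c=-2: score: cur := 16 | acc := 4 | (!(min((acc - acc), (5 - acc)) >= (c * b))): false | cur := 13 | result 4 | score_new: cur := 16 | acc := 4 | (!(min((acc - acc), (5 - acc)) >= (c * b))): false | cur := 13 | result 4 — matching result 4.
Checked all 384 inputs in the declared domain: the outputs agree on every one.
verdict: equivalent


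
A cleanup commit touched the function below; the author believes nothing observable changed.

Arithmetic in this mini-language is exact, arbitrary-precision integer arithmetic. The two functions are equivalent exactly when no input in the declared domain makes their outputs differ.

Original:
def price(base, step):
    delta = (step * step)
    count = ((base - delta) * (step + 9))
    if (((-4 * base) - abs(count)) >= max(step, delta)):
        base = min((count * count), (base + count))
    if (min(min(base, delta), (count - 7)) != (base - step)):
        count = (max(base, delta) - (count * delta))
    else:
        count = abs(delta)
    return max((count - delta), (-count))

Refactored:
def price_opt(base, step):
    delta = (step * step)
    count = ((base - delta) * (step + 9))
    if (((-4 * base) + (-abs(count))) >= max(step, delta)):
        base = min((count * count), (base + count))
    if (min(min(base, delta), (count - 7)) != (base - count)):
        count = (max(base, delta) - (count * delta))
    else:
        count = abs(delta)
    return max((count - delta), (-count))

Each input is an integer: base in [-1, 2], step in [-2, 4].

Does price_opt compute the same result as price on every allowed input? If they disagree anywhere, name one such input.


Not equivalent: base=2, step=1 separates them (0 vs 8).
price: delta becomes 1; next count becomes 10; next (((-4 * base) - abs(count)) >= max(step, delta)) evaluates to false; next (min(min(base, delta), (count - 7)) != (base - step)) evaluates to false; next count becomes 1; next final value 0
price_opt: delta becomes 1; next count becomes 10; next (((-4 * base) + (-abs(count))) >= max(step, delta)) evaluates to false; next (min(min(base, delta), (count - 7)) != (base - count)) evaluates to true; next count becomes -8; next final value 8
verdict: not equivalent; witness: base=2, step=1


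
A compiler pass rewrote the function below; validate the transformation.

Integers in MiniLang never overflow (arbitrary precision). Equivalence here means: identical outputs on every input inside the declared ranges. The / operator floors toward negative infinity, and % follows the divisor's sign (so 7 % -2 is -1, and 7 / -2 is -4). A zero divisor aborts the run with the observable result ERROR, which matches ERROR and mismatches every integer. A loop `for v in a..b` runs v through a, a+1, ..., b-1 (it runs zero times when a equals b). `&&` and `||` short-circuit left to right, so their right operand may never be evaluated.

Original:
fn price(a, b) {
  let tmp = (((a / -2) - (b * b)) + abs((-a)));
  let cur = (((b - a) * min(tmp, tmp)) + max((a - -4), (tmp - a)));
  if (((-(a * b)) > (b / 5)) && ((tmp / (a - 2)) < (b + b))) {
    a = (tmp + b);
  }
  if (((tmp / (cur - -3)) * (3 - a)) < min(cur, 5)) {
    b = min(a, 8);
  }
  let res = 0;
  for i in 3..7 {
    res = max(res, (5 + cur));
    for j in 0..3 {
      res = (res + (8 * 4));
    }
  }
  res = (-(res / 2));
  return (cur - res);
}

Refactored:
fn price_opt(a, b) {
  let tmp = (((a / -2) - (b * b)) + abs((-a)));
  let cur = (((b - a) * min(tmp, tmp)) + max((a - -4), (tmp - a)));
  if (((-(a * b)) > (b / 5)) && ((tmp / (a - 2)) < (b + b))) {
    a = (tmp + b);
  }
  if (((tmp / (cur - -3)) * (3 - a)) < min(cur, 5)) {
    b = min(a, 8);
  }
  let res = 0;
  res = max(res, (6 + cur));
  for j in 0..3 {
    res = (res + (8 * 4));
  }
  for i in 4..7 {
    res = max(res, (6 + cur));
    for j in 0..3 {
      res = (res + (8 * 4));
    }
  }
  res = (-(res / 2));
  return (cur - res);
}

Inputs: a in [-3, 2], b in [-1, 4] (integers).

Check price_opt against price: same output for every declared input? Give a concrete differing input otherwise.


Not equivalent: a=-3, b=-1 separates them (212 vs 213).
price: tmp=3, then cur=12, then (((-(a * b)) > (b / 5)) && ((tmp / (a - 2)) < (b + b))) is false, then (((tmp / (cur - -3)) * (3 - a)) < min(cur, 5)) is true, then b=-3, then res=0, then (i=3), then res=17, then (j=0), then res=49, then (j=1), then res=81, then (j=2), then res=113, then (i=4), then res=113, then (j=0), then res=145, then (j=1), then res=177, then (j=2), then res=209, then (i=5), then res=209, then (j=0), then res=241, then (j=1), then res=273, then (j=2), then res=305, then (i=6), then res=305, then (j=0), then res=337, then (j=1), then res=369, then (j=2), then res=401, then res=-200, then returns 212
price_opt: tmp=3, then cur=12, then (((-(a * b)) > (b / 5)) && ((tmp / (a - 2)) < (b + b))) is false, then (((tmp / (cur - -3)) * (3 - a)) < min(cur, 5)) is true, then b=-3, then res=0, then res=18, then (j=0), then res=50, then (j=1), then res=82, then (j=2), then res=114, then (i=4), then res=114, then (j=0), then res=146, then (j=1), then res=178, then (j=2), then res=210, then (i=5), then res=210, then (j=0), then res=242, then (j=1), then res=274, then (j=2), then res=306, then (i=6), then res=306, then (j=0), then res=338, then (j=1), then res=370, then (j=2), then res=402, then res=-201, then returns 213
verdict: not equivalent; witness: a=-3, b=-1


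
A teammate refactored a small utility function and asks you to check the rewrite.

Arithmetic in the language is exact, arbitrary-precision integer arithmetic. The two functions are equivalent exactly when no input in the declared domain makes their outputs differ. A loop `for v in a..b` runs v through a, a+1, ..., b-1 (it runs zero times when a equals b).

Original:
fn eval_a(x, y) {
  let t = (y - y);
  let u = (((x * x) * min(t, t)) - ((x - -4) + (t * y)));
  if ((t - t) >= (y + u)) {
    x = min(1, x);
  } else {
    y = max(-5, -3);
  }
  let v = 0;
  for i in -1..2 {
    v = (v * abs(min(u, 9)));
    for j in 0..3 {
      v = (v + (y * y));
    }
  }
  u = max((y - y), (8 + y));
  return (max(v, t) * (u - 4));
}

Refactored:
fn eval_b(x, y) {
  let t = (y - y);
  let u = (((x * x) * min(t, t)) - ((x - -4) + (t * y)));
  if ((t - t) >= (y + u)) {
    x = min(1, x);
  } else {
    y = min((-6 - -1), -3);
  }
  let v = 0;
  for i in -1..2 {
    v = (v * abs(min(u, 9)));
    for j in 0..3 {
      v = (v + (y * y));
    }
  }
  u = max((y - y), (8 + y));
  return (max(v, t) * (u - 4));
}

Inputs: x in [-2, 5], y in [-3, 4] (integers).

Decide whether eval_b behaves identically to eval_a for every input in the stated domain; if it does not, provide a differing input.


x=-2, y=3 yields 189 from eval_a but -525 from eval_b.
verdict: not equivalent; witness: x=-2, y=3


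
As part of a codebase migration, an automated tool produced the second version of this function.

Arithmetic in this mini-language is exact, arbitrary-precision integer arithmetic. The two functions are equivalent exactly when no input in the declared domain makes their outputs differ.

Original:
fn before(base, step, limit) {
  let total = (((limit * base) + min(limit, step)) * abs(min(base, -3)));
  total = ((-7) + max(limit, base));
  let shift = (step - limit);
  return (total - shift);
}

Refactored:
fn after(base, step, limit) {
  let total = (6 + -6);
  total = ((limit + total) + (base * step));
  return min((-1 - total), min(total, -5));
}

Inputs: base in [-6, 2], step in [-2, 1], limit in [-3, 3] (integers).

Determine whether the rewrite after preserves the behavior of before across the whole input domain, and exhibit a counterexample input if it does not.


On input base=-6, step=-2, limit=-3, before returns -11 while after returns -10.
verdict: not equivalent; witness: base=-6, step=-2, limit=-3


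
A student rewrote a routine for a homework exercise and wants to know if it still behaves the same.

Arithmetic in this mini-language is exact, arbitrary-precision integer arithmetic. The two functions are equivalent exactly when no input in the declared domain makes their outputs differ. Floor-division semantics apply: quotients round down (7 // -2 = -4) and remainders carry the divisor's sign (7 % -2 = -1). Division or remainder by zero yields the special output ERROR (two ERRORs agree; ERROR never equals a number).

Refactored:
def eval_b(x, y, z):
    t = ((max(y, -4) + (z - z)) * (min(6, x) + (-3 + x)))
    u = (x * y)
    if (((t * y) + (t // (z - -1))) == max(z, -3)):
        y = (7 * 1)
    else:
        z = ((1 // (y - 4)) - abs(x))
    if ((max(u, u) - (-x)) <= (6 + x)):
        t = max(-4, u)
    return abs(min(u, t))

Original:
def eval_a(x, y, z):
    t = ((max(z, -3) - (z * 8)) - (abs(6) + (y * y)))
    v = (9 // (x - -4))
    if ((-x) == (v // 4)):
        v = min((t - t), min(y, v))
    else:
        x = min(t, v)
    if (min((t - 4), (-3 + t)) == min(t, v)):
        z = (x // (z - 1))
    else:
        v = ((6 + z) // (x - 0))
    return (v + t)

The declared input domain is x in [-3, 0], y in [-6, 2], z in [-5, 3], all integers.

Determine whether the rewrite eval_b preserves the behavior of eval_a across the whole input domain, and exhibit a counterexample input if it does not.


Consider the input x=-3, y=-6, z=-5.
eval_a: t becomes -5; next v becomes 9; next ((-x) == (v // 4)) evaluates to false; next x becomes -5; next (min((t - 4), (-3 + t)) == min(t, v)) evaluates to false; next v becomes -1; next final value -6
eval_b: t becomes 36; next u becomes 18; next (((t * y) + (t // (z - -1))) == max(z, -3)) evaluates to false; next z becomes -4; next ((max(u, u) - (-x)) <= (6 + x)) evaluates to false; next final value 18
-6 != 18, so the rewrite changes behavior.
verdict: not equivalent; witness: x=-3, y=-6, z=-5


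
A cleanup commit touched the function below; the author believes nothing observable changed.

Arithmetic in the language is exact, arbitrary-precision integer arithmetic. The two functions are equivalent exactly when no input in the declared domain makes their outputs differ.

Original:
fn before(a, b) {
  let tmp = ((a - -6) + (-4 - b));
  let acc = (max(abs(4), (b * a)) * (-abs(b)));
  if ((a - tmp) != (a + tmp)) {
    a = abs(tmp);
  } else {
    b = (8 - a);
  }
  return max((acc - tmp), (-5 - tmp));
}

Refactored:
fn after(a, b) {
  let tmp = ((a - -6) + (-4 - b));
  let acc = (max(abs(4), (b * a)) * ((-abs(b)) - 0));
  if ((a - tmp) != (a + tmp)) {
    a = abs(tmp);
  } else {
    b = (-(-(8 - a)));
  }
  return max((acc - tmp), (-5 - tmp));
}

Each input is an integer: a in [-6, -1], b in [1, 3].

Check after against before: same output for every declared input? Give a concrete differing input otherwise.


Equivalent — the differences include arithmetic usage differs; and constant usage differs, yet no declared input distinguishes the two.
One worked example (a=-1, b=2) — before: tmp = -1; acc = -8; ((a - tmp) != (a + tmp)) -> true; a = 1; return -4; after: tmp = -1; acc = -8; ((a - tmp) != (a + tmp)) -> true; a = 1; return -4; agreement on -4.
Sweeping the whole domain (18 inputs) finds no disagreement.
verdict: equivalent


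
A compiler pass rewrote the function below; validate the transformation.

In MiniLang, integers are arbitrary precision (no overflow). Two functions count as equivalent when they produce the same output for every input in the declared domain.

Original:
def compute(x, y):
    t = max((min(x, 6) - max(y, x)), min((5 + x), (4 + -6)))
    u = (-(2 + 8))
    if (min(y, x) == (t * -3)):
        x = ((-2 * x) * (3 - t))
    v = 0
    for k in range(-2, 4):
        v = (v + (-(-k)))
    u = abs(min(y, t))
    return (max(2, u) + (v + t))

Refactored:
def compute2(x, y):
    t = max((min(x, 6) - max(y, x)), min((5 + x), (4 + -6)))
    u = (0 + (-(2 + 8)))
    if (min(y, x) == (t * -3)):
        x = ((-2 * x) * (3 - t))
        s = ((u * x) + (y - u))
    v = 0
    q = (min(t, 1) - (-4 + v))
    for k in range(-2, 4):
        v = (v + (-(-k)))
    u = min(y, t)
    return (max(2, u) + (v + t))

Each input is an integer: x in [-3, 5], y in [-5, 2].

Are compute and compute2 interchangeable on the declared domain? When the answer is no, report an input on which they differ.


These are not equivalent — on x=-3, y=-5 the outputs split (8 vs 5).
compute: t = 0; u = -10; (min(y, x) == (t * -3)) -> false; v = 0; [k=-2]; v = -2; [k=-1]; v = -3; [k=0]; v = -3; [k=1]; v = -2; [k=2]; v = 0; [k=3]; v = 3; u = 5; return 8
compute2: t = 0; u = -10; (min(y, x) == (t * -3)) -> false; v = 0; q = 4; [k=-2]; v = -2; [k=-1]; v = -3; [k=0]; v = -3; [k=1]; v = -2; [k=2]; v = 0; [k=3]; v = 3; u = -5; return 5
verdict: not equivalent; witness: x=-3, y=-5


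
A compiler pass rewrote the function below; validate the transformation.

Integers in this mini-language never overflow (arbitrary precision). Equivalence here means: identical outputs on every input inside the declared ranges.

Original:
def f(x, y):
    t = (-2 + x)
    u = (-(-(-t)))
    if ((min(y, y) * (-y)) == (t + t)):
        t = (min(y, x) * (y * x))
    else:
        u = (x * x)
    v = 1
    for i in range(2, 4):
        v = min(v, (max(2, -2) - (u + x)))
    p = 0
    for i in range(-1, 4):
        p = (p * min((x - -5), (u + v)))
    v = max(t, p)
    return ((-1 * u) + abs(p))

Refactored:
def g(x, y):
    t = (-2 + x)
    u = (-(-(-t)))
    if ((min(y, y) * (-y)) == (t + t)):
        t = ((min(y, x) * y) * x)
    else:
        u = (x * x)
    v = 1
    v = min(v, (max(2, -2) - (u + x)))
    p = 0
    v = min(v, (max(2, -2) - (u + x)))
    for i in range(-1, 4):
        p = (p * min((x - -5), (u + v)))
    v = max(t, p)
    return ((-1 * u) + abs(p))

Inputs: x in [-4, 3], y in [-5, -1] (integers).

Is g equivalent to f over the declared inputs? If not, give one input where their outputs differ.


The two are interchangeable: min/max/abs usage differs, plus constant usage differs, plus arithmetic usage differs, plus loop structure differs, and every declared input agrees.
Spot check at x=-3, y=-2 — f: t := -5 | u := 5 | ((min(y, y) * (-y)) == (t + t)): false | u := 9 | v := 1 | iter i=2: | v := -4 | iter i=3: | v := -4 | p := 0 | iter i=-1: | p := 0 | iter i=0: | p := 0 | iter i=1: | p := 0 | iter i=2: | p := 0 | iter i=3: | p := 0 | v := 0 | result -9. g: t := -5 | u := 5 | ((min(y, y) * (-y)) == (t + t)): false | u := 9 | v := 1 | v := -4 | p := 0 | v := -4 | iter i=-1: | p := 0 | iter i=0: | p := 0 | iter i=1: | p := 0 | iter i=2: | p := 0 | iter i=3: | p := 0 | v := 0 | result -9. Both give -9.
Sweeping the whole domain (40 inputs) finds no disagreement.
verdict: equivalent


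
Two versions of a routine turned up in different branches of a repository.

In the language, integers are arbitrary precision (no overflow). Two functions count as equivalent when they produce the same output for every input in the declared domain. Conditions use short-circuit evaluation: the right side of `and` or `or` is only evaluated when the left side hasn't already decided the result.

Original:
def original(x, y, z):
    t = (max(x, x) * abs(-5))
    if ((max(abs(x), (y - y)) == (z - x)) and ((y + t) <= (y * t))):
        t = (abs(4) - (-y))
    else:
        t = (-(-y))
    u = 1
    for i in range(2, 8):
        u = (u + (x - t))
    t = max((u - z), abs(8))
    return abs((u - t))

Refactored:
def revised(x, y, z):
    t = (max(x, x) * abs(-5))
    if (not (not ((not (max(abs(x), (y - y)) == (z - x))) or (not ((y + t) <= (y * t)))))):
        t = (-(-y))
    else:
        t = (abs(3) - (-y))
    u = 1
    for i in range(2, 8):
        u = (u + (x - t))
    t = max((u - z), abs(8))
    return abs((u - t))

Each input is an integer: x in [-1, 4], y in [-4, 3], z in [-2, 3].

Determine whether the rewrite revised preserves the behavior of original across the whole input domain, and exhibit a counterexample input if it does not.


Try x=-1, y=-4, z=0.
original: t becomes -5; next ((max(abs(x), (y - y)) == (z - x)) and ((y + t) <= (y * t))) evaluates to true; next t becomes 0; next u becomes 1; next at i=2:; next u becomes 0; next at i=3:; next u becomes -1; next at i=4:; next u becomes -2; next at i=5:; next u becomes -3; next at i=6:; next u becomes -4; next at i=7:; next u becomes -5; next t becomes 8; next final value 13
revised: t becomes -5; next (not (not ((not (max(abs(x), (y - y)) == (z - x))) or (not ((y + t) <= (y * t)))))) evaluates to false; next t becomes -1; next u becomes 1; next at i=2:; next u becomes 1; next at i=3:; next u becomes 1; next at i=4:; next u becomes 1; next at i=5:; next u becomes 1; next at i=6:; next u becomes 1; next at i=7:; next u becomes 1; next t becomes 8; next final value 7
13 vs 7 — the two versions disagree here.
verdict: not equivalent; witness: x=-1, y=-4, z=0


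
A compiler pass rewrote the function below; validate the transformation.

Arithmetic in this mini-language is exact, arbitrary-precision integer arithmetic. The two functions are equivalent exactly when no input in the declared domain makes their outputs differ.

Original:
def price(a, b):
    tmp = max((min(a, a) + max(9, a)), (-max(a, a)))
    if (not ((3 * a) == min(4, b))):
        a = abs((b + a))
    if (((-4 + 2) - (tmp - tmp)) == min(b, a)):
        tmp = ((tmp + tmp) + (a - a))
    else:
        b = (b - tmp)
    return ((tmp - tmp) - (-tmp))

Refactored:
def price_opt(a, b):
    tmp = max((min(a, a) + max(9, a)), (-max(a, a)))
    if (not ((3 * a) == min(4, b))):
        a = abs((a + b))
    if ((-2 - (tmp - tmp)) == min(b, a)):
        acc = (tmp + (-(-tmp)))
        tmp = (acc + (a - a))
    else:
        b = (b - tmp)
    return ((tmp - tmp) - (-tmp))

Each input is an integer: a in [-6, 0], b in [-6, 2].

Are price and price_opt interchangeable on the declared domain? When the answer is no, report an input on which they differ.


The two versions differ — the changes include constant usage differs, local variable names differ, arithmetic usage differs, statement counts differ.
One worked example (a=0, b=-5) — price: tmp=9, then (not ((3 * a) == min(4, b))) is true, then a=5, then (((-4 + 2) - (tmp - tmp)) == min(b, a)) is false, then b=-14, then returns 9; price_opt: tmp=9, then (not ((3 * a) == min(4, b))) is true, then a=5, then ((-2 - (tmp - tmp)) == min(b, a)) is false, then b=-14, then returns 9; agreement on 9.
Every one of the 63 inputs gives matching results.
verdict: equivalent


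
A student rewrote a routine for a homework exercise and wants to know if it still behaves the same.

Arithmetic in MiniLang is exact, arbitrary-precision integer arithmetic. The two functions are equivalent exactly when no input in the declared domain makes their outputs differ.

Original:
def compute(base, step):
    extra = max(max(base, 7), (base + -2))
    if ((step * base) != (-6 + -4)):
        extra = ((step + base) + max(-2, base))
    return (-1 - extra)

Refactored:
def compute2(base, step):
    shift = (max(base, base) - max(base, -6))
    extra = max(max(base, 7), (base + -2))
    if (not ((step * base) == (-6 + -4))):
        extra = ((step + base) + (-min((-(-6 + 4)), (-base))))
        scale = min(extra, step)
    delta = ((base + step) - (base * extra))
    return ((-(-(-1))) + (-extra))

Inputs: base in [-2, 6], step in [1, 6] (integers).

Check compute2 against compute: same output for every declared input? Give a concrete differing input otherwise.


Although arithmetic usage differs, and statement counts differ, and comparison usage differs, and constant usage differs, and boolean connective usage differs, and local variable names differ, and min/max/abs usage differs, 54/54 inputs agree.
verdict: equivalent


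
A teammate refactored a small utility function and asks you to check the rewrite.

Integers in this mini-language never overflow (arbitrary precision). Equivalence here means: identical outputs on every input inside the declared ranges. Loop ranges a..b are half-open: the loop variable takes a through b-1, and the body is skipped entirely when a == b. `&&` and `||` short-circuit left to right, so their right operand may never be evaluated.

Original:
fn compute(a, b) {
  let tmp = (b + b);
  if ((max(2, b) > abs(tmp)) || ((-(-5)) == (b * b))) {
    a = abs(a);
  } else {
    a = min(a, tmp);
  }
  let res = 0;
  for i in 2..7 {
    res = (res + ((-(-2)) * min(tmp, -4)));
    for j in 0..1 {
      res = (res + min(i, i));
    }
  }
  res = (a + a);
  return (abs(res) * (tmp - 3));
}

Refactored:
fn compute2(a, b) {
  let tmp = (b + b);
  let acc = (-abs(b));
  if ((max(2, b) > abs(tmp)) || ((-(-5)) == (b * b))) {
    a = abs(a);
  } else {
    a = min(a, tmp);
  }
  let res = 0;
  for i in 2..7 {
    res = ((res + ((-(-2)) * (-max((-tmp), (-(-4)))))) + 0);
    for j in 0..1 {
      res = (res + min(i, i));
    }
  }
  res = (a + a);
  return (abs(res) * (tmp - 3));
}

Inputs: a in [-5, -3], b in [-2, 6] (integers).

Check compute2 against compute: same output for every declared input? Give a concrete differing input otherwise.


This is a faithful refactor — statement counts differ, plus min/max/abs usage differs, plus local variable names differ, plus constant usage differs, plus arithmetic usage differs, but the computed results match everywhere.
Spot check at a=-5, b=5 — compute: tmp=10, then ((max(2, b) > abs(tmp)) || ((-(-5)) == (b * b))) is false, then a=-5, then res=0, then (i=2), then res=-8, then (j=0), then res=-6, then (i=3), then res=-14, then (j=0), then res=-11, then (i=4), then res=-19, then (j=0), then res=-15, then (i=5), then res=-23, then (j=0), then res=-18, then (i=6), then res=-26, then (j=0), then res=-20, then res=-10, then returns 70. compute2: tmp=10, then acc=-5, then ((max(2, b) > abs(tmp)) || ((-(-5)) == (b * b))) is false, then a=-5, then res=0, then (i=2), then res=-8, then (j=0), then res=-6, then (i=3), then res=-14, then (j=0), then res=-11, then (i=4), then res=-19, then (j=0), then res=-15, then (i=5), then res=-23, then (j=0), then res=-18, then (i=6), then res=-26, then (j=0), then res=-20, then res=-10, then returns 70. Both give 70.
An exhaustive pass over the 27 declared inputs shows identical outputs.
verdict: equivalent


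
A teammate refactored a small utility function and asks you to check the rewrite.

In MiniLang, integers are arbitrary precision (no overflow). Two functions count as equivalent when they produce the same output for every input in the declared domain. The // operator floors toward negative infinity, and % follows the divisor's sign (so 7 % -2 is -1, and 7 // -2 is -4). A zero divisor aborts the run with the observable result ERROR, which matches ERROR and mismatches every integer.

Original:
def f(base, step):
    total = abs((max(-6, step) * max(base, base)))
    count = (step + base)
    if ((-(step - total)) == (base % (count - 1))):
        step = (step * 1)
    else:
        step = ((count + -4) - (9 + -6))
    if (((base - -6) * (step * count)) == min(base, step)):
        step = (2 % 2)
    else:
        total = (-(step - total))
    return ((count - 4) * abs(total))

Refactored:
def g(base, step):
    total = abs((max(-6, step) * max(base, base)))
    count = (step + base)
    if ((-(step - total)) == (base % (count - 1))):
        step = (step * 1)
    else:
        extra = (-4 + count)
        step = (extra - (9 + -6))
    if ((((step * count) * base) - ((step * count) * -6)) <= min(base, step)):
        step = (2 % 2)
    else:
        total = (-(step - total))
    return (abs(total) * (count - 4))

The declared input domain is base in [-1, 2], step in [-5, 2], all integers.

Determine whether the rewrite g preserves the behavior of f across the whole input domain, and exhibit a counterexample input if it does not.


Evaluate both at base=0, step=2.
f: total=0, then count=2, then ((-(step - total)) == (base % (count - 1))) is false, then step=-5, then (((base - -6) * (step * count)) == min(base, step)) is false, then total=5, then returns -10
g: total=0, then count=2, then ((-(step - total)) == (base % (count - 1))) is false, then extra=-2, then step=-5, then ((((step * count) * base) - ((step * count) * -6)) <= min(base, step)) is true, then step=0, then returns 0
-10 vs 0 — the two versions disagree here.
verdict: not equivalent; witness: base=0, step=2


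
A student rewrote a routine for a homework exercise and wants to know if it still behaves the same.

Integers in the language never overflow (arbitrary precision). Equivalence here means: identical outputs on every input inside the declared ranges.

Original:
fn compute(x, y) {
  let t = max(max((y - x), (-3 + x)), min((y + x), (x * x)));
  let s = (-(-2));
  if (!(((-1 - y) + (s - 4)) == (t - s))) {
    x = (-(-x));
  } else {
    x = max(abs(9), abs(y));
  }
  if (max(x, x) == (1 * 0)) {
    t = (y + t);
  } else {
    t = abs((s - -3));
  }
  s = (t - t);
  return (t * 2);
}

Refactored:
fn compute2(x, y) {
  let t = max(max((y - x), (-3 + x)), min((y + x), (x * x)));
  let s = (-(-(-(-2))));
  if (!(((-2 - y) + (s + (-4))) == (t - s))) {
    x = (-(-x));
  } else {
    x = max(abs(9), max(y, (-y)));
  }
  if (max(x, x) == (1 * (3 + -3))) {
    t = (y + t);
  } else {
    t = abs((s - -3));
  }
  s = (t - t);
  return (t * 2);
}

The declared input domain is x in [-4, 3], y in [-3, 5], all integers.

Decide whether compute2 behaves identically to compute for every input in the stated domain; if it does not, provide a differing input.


There is a counterexample at x=0, y=-1: -4 on one side, 10 on the other.
compute: t := -1 | s := 2 | (!(((-1 - y) + (s - 4)) == (t - s))): true | x := 0 | (max(x, x) == (1 * 0)): true | t := -2 | s := 0 | result -4
compute2: t := -1 | s := 2 | (!(((-2 - y) + (s + (-4))) == (t - s))): false | x := 9 | (max(x, x) == (1 * (3 + -3))): false | t := 5 | s := 0 | result 10
verdict: not equivalent; witness: x=0, y=-1


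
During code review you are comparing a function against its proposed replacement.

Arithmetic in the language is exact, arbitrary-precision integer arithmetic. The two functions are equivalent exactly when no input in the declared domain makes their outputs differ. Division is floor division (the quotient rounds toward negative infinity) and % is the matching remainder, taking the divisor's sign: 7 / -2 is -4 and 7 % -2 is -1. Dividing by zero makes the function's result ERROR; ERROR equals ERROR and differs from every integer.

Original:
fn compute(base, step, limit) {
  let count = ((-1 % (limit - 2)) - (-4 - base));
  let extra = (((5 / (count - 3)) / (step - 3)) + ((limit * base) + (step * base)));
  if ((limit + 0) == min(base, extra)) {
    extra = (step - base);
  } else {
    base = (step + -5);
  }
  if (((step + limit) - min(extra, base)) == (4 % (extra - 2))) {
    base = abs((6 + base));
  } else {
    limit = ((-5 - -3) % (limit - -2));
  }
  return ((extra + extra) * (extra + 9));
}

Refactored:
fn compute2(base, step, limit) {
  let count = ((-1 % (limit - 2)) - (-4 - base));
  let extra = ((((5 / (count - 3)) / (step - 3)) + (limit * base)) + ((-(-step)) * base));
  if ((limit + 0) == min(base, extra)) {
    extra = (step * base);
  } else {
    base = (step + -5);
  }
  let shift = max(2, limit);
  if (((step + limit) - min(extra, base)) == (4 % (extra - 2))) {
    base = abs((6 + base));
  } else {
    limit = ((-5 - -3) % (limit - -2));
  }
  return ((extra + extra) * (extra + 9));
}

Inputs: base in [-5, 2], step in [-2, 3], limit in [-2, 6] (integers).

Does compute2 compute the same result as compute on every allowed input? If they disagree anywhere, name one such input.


The rewrite breaks on base=-2, step=0, limit=-2, where the results are ERROR and 0.
compute: count := 1 | extra := 5 | ((limit + 0) == min(base, extra)): true | extra := 2 | divide-by-zero, output ERROR
compute2: count := 1 | extra := 5 | ((limit + 0) == min(base, extra)): true | extra := 0 | shift := 2 | (((step + limit) - min(extra, base)) == (4 % (extra - 2))): true | base := 4 | result 0
verdict: not equivalent; witness: base=-2, step=0, limit=-2
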